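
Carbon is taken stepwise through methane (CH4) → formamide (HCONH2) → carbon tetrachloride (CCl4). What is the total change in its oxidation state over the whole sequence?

Carbon oxidation states along the series — methane: -4, formamide: +2, carbon tetrachloride: +4.
Net change = +4 − (-4) = +8.

+8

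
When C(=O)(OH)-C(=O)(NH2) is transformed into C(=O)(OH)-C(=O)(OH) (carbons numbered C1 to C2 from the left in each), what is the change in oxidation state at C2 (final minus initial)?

Before: C2 has 1 bond to C, 2 bonds to O, 1 bond to N → oxidation state +3.
After: C2 has 1 bond to C, 3 bonds to O → oxidation state +3.
Δ = +3 − (+3) = 0, so no net redox change at C2.

0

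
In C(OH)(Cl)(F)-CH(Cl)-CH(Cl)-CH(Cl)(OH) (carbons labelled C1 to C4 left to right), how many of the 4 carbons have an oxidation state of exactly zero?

Tallying each carbon's bonds:
C1: 1C, 1O, 1F, 1Cl → 0 + 1 + 1 + 1 = +3
C2: 2C, 1H, 1Cl → 0 − 1 + 1 = 0
C3: 2C, 1H, 1Cl → 0 − 1 + 1 = 0
C4: 1C, 1H, 1O, 1Cl → 0 − 1 + 1 + 1 = +1
2 carbons (C2, C3) meet the condition.

2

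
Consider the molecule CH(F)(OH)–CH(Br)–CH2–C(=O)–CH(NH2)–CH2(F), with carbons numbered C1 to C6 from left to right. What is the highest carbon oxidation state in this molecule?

Assign +1 per bond to O/N/halogen, −1 per bond to H or an electropositive element, and 0 per bond to carbon. Tallying each carbon:
C1: 1C, 1H, 1O, 1F → 0 − 1 + 1 + 1 = +1
C2: 2C, 1H, 1Br → 0 − 1 + 1 = 0
C3: 2C, 2H → 0 − 2 = -2
C4: 2C, 2O → 0 + 2 = +2
C5: 2C, 1H, 1N → 0 − 1 + 1 = 0
C6: 1C, 2H, 1F → 0 − 2 + 1 = -1
The highest value is +2.

+2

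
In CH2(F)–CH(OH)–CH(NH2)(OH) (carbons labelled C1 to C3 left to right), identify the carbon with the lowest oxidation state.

C1

Tallying each carbon's bonds:
C1: 1C, 2H, 1F → 0 − 2 + 1 = -1
C2: 2C, 1H, 1O → 0 − 1 + 1 = 0
C3: 1C, 1H, 1O, 1N → 0 − 1 + 1 + 1 = +1
The most reduced carbon is C1 at -1.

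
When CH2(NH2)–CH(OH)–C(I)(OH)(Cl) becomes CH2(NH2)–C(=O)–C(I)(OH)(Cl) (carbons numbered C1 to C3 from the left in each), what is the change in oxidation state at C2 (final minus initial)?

Before: C2 has 2 bonds to C, 1 bond to H, 1 bond to O → oxidation state 0.
After: C2 has 2 bonds to C, 2 bonds to O → oxidation state +2.
Δ = +2 − (0) = +2, so this is an oxidation at C2.

+2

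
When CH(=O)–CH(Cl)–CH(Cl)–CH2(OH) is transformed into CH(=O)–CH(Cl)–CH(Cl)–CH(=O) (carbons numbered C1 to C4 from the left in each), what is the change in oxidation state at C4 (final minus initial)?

Before: C4 has 1 bond to C, 2 bonds to H, 1 bond to O → oxidation state -1.
After: C4 has 1 bond to C, 1 bond to H, 2 bonds to O → oxidation state +1.
Δ = +1 − (-1) = +2, so this is an oxidation at C4.

+2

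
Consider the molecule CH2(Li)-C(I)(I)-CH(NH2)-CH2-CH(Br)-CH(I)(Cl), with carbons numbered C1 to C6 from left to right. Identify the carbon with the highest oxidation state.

Tallying each carbon's bonds:
C1: 1C, 2H, 1Li → 0 − 2 − 1 = -3
C2: 2C, 2I → 0 + 2 = +2
C3: 2C, 1H, 1N → 0 − 1 + 1 = 0
C4: 2C, 2H → 0 − 2 = -2
C5: 2C, 1H, 1Br → 0 − 1 + 1 = 0
C6: 1C, 1H, 1Cl, 1I → 0 − 1 + 1 + 1 = +1
The most oxidised carbon is C2 at +2.

C2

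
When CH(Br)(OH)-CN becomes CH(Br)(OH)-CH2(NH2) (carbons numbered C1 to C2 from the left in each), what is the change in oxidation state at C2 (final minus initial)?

-4

Before: C2 has 1 bond to C, 3 bonds to N → oxidation state +3.
After: C2 has 1 bond to C, 2 bonds to H, 1 bond to N → oxidation state -1.
Δ = -1 − (+3) = -4, so this is a reduction at C2.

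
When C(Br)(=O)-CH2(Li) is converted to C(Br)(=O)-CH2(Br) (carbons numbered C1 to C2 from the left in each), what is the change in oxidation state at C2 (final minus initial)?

Before: C2 has 1 bond to C, 2 bonds to H, 1 bond to Li → oxidation state -3.
After: C2 has 1 bond to C, 2 bonds to H, 1 bond to Br → oxidation state -1.
Δ = -1 − (-3) = +2, so this is an oxidation at C2.

+2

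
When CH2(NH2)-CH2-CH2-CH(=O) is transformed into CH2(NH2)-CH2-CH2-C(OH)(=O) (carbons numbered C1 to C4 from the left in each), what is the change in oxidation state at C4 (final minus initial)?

Before: C4 has 1 bond to C, 1 bond to H, 2 bonds to O → oxidation state +1.
After: C4 has 1 bond to C, 3 bonds to O → oxidation state +3.
Δ = +3 − (+1) = +2, so this is an oxidation at C4.

+2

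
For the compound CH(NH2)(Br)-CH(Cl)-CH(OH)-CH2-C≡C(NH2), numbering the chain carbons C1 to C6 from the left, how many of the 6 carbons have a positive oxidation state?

Assign +1 per bond to O/N/halogen, −1 per bond to H or an electropositive element, and 0 per bond to carbon. Tallying each carbon:
C1: 1C, 1H, 1N, 1Br → 0 − 1 + 1 + 1 = +1
C2: 2C, 1H, 1Cl → 0 − 1 + 1 = 0
C3: 2C, 1H, 1O → 0 − 1 + 1 = 0
C4: 2C, 2H → 0 − 2 = -2
C5: 4C → 0 = 0
C6: 3C, 1N → 0 + 1 = +1
2 carbons (C1, C6) meet the condition.

2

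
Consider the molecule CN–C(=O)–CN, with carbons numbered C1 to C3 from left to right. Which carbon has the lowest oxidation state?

C2

Bonds to more-electronegative neighbours contribute +1 each, bonds to H or metals contribute −1 each, and C–C bonds contribute 0. Tallying each carbon:
C1: 1C, 3N → 0 + 3 = +3
C2: 2C, 2O → 0 + 2 = +2
C3: 1C, 3N → 0 + 3 = +3
The most reduced carbon is C2 at +2.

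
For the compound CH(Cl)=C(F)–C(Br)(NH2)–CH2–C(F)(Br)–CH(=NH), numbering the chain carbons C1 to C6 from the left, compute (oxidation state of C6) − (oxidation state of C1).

C6: 1C, 1H, 2N → 0 − 1 + 2 = +1
C1: 2C, 1H, 1Cl → 0 − 1 + 1 = 0
Difference: +1 − (0) = +1.

+1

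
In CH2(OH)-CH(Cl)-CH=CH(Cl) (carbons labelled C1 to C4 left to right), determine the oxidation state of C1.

-1

C1 has one bond to C (0), one bond to H (-1), one bond to O (+1), one bond to H (-1).
Oxidation state = 0 − 1 + 1 − 1 = -1.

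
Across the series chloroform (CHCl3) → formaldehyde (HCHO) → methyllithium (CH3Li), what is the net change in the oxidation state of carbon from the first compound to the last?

-6

Carbon oxidation states along the series — chloroform: +2, formaldehyde: 0, methyllithium: -4.
Net change = -4 − (+2) = -6.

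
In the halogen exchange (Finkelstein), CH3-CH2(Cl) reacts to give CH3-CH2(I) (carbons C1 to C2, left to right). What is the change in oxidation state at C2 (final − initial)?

0

Before: C2 has 1 bond to C, 2 bonds to H, 1 bond to Cl → oxidation state -1.
After: C2 has 1 bond to C, 2 bonds to H, 1 bond to I → oxidation state -1.
Δ = -1 − (-1) = 0, so no net redox change at C2.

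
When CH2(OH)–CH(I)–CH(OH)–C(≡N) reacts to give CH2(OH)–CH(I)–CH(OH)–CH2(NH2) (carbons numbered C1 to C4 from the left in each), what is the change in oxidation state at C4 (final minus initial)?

Before: C4 has 1 bond to C, 3 bonds to N → oxidation state +3.
After: C4 has 1 bond to C, 2 bonds to H, 1 bond to N → oxidation state -1.
Δ = -1 − (+3) = -4, so this is a reduction at C4.

-4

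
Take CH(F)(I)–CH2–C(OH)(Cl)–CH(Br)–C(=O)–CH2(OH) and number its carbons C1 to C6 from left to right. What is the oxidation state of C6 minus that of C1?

C6: 1C, 2H, 1O → 0 − 2 + 1 = -1
C1: 1C, 1H, 1F, 1I → 0 − 1 + 1 + 1 = +1
Difference: -1 − (+1) = -2.

-2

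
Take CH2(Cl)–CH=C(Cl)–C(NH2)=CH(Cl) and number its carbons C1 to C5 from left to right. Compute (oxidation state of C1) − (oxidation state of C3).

-2

C1: 1C, 2H, 1Cl → 0 − 2 + 1 = -1
C3: 3C, 1Cl → 0 + 1 = +1
Difference: -1 − (+1) = -2.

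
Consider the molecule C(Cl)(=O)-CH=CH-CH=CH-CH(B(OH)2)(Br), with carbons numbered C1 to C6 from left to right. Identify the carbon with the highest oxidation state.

Tallying each carbon's bonds:
C1: 1C, 2O, 1Cl → 0 + 2 + 1 = +3
C2: 3C, 1H → 0 − 1 = -1
C3: 3C, 1H → 0 − 1 = -1
C4: 3C, 1H → 0 − 1 = -1
C5: 3C, 1H → 0 − 1 = -1
C6: 1C, 1H, 1Br, 1B → 0 − 1 + 1 − 1 = -1
The most oxidised carbon is C1 at +3.

C1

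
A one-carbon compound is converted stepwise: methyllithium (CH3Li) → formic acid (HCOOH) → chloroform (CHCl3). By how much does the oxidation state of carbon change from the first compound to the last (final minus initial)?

+6

Carbon oxidation states along the series — methyllithium: -4, formic acid: +2, chloroform: +2.
Net change = +2 − (-4) = +6.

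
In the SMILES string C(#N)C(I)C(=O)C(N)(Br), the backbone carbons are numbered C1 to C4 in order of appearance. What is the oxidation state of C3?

+2

C3 has one bond to C (0), one bond to C (0), a double bond to O (2×+1 = +2).
Oxidation state = 0 + 0 + 2 = +2.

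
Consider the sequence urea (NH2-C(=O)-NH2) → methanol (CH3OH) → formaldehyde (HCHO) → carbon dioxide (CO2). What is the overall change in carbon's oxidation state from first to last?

Carbon oxidation states along the series — urea: +4, methanol: -2, formaldehyde: 0, carbon dioxide: +4.
Net change = +4 − (+4) = 0.

0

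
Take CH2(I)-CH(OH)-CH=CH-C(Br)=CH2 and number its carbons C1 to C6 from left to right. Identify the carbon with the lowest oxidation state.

Count +1 for every bond to an atom more electronegative than carbon and −1 for every bond to one less electronegative; C–C bonds are 0. Tallying each carbon:
C1: 1C, 2H, 1I → 0 − 2 + 1 = -1
C2: 2C, 1H, 1O → 0 − 1 + 1 = 0
C3: 3C, 1H → 0 − 1 = -1
C4: 3C, 1H → 0 − 1 = -1
C5: 3C, 1Br → 0 + 1 = +1
C6: 2C, 2H → 0 − 2 = -2
The most reduced carbon is C6 at -2.

C6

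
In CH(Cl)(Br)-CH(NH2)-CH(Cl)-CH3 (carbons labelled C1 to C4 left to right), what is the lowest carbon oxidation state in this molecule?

Assign +1 per bond to O/N/halogen, −1 per bond to H or an electropositive element, and 0 per bond to carbon. Tallying each carbon:
C1: 1C, 1H, 1Cl, 1Br → 0 − 1 + 1 + 1 = +1
C2: 2C, 1H, 1N → 0 − 1 + 1 = 0
C3: 2C, 1H, 1Cl → 0 − 1 + 1 = 0
C4: 1C, 3H → 0 − 3 = -3
The lowest value is -3.

-3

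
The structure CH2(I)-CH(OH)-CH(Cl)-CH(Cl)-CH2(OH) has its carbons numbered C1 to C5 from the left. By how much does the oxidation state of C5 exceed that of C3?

C5: 1C, 2H, 1O → 0 − 2 + 1 = -1
C3: 2C, 1H, 1Cl → 0 − 1 + 1 = 0
Difference: -1 − (0) = -1.

-1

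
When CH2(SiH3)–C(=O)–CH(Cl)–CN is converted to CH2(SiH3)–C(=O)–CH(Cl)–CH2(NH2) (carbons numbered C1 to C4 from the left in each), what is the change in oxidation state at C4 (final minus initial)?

Before: C4 has 1 bond to C, 3 bonds to N → oxidation state +3.
After: C4 has 1 bond to C, 2 bonds to H, 1 bond to N → oxidation state -1.
Δ = -1 − (+3) = -4, so this is a reduction at C4.

-4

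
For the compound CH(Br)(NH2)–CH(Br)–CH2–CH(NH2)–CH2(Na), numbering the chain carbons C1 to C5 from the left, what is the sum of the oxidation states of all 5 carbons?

Tallying each carbon's bonds:
C1: 1C, 1H, 1N, 1Br → 0 − 1 + 1 + 1 = +1
C2: 2C, 1H, 1Br → 0 − 1 + 1 = 0
C3: 2C, 2H → 0 − 2 = -2
C4: 2C, 1H, 1N → 0 − 1 + 1 = 0
C5: 1C, 2H, 1Na → 0 − 2 − 1 = -3
Sum = +1 + 0 − 2 + 0 − 3 = -4.

-4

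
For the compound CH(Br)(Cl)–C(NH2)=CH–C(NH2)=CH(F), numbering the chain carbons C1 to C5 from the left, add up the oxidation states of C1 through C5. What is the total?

Bonds to more-electronegative neighbours contribute +1 each, bonds to H or metals contribute −1 each, and C–C bonds contribute 0. Tallying each carbon:
C1: 1C, 1H, 1Cl, 1Br → 0 − 1 + 1 + 1 = +1
C2: 3C, 1N → 0 + 1 = +1
C3: 3C, 1H → 0 − 1 = -1
C4: 3C, 1N → 0 + 1 = +1
C5: 2C, 1H, 1F → 0 − 1 + 1 = 0
Sum = +1 + 1 − 1 + 1 + 0 = +2.

+2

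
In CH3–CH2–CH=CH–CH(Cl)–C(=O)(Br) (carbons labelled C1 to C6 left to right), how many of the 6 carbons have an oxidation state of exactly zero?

1

Each bond to a more electronegative atom (O, N, halogen) counts +1, each bond to a less electronegative atom (H, metal, B, Si) counts −1, and each C–C bond counts 0. Tallying each carbon:
C1: 1C, 3H → 0 − 3 = -3
C2: 2C, 2H → 0 − 2 = -2
C3: 3C, 1H → 0 − 1 = -1
C4: 3C, 1H → 0 − 1 = -1
C5: 2C, 1H, 1Cl → 0 − 1 + 1 = 0
C6: 1C, 2O, 1Br → 0 + 2 + 1 = +3
1 carbon (C5) meets the condition.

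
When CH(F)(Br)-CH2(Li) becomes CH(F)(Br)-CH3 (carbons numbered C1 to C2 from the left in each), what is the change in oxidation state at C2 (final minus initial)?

Before: C2 has 1 bond to C, 2 bonds to H, 1 bond to Li → oxidation state -3.
After: C2 has 1 bond to C, 3 bonds to H → oxidation state -3.
Δ = -3 − (-3) = 0, so no net redox change at C2.

0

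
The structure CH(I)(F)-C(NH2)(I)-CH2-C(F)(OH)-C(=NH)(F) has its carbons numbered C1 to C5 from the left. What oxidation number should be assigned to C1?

Count +1 for every bond to an atom more electronegative than carbon and −1 for every bond to one less electronegative; C–C bonds are 0.
C1 has one bond to C (0), one bond to H (-1), one bond to I (+1), one bond to F (+1).
Oxidation state = 0 − 1 + 1 + 1 = +1.

+1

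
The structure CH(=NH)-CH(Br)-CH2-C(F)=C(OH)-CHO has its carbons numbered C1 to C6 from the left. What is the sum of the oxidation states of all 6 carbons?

+2

Tallying each carbon's bonds:
C1: 1C, 1H, 2N → 0 − 1 + 2 = +1
C2: 2C, 1H, 1Br → 0 − 1 + 1 = 0
C3: 2C, 2H → 0 − 2 = -2
C4: 3C, 1F → 0 + 1 = +1
C5: 3C, 1O → 0 + 1 = +1
C6: 1C, 1H, 2O → 0 − 1 + 2 = +1
Sum = +1 + 0 − 2 + 1 + 1 + 1 = +2.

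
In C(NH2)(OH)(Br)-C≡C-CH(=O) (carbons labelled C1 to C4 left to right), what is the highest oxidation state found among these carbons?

+3

Tallying each carbon's bonds:
C1: 1C, 1O, 1N, 1Br → 0 + 1 + 1 + 1 = +3
C2: 4C → 0 = 0
C3: 4C → 0 = 0
C4: 1C, 1H, 2O → 0 − 1 + 2 = +1
The highest value is +3.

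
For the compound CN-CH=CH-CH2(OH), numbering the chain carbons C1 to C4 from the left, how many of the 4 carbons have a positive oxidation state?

Tallying each carbon's bonds:
C1: 1C, 3N → 0 + 3 = +3
C2: 3C, 1H → 0 − 1 = -1
C3: 3C, 1H → 0 − 1 = -1
C4: 1C, 2H, 1O → 0 − 2 + 1 = -1
1 carbon (C1) meets the condition.

1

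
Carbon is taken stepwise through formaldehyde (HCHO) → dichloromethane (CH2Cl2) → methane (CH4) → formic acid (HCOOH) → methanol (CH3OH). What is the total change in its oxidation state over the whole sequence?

Carbon oxidation states along the series — formaldehyde: 0, dichloromethane: 0, methane: -4, formic acid: +2, methanol: -2.
Net change = -2 − (0) = -2.

-2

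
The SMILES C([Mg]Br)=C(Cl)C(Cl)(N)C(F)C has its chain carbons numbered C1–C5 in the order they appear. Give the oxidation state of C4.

C4 has one bond to C (0), one bond to C (0), one bond to H (-1), one bond to F (+1).
Oxidation state = 0 + 0 − 1 + 1 = 0.

0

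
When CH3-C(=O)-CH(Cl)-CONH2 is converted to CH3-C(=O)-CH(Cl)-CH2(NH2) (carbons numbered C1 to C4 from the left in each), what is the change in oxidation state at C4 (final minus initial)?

-4

Before: C4 has 1 bond to C, 2 bonds to O, 1 bond to N → oxidation state +3.
After: C4 has 1 bond to C, 2 bonds to H, 1 bond to N → oxidation state -1.
Δ = -1 − (+3) = -4, so this is a reduction at C4.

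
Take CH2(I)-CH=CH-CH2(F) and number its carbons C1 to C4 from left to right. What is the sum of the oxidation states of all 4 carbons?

Assign +1 per bond to O/N/halogen, −1 per bond to H or an electropositive element, and 0 per bond to carbon. Tallying each carbon:
C1: 1C, 2H, 1I → 0 − 2 + 1 = -1
C2: 3C, 1H → 0 − 1 = -1
C3: 3C, 1H → 0 − 1 = -1
C4: 1C, 2H, 1F → 0 − 2 + 1 = -1
Sum = -1 − 1 − 1 − 1 = -4.

-4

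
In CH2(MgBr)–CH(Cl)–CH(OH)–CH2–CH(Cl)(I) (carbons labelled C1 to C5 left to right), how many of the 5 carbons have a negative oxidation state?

2

Bonds to more-electronegative neighbours contribute +1 each, bonds to H or metals contribute −1 each, and C–C bonds contribute 0. Tallying each carbon:
C1: 1C, 2H, 1Mg → 0 − 2 − 1 = -3
C2: 2C, 1H, 1Cl → 0 − 1 + 1 = 0
C3: 2C, 1H, 1O → 0 − 1 + 1 = 0
C4: 2C, 2H → 0 − 2 = -2
C5: 1C, 1H, 1Cl, 1I → 0 − 1 + 1 + 1 = +1
2 carbons (C1, C4) meet the condition.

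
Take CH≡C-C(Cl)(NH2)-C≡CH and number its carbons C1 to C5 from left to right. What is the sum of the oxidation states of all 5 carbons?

0

Bonds to more-electronegative neighbours contribute +1 each, bonds to H or metals contribute −1 each, and C–C bonds contribute 0. Tallying each carbon:
C1: 3C, 1H → 0 − 1 = -1
C2: 4C → 0 = 0
C3: 2C, 1N, 1Cl → 0 + 1 + 1 = +2
C4: 4C → 0 = 0
C5: 3C, 1H → 0 − 1 = -1
Sum = -1 + 0 + 2 + 0 − 1 = 0.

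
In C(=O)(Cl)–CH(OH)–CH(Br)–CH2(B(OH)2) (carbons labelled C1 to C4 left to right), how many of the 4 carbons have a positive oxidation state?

Count +1 for every bond to an atom more electronegative than carbon and −1 for every bond to one less electronegative; C–C bonds are 0. Tallying each carbon:
C1: 1C, 2O, 1Cl → 0 + 2 + 1 = +3
C2: 2C, 1H, 1O → 0 − 1 + 1 = 0
C3: 2C, 1H, 1Br → 0 − 1 + 1 = 0
C4: 1C, 2H, 1B → 0 − 2 − 1 = -3
1 carbon (C1) meets the condition.

1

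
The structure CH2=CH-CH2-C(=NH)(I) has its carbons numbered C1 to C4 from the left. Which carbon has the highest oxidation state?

Tallying each carbon's bonds:
C1: 2C, 2H → 0 − 2 = -2
C2: 3C, 1H → 0 − 1 = -1
C3: 2C, 2H → 0 − 2 = -2
C4: 1C, 2N, 1I → 0 + 2 + 1 = +3
The most oxidised carbon is C4 at +3.

C4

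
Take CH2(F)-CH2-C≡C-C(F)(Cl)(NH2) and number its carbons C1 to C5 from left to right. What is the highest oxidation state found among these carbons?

Tallying each carbon's bonds:
C1: 1C, 2H, 1F → 0 − 2 + 1 = -1
C2: 2C, 2H → 0 − 2 = -2
C3: 4C → 0 = 0
C4: 4C → 0 = 0
C5: 1C, 1N, 1F, 1Cl → 0 + 1 + 1 + 1 = +3
The highest value is +3.

+3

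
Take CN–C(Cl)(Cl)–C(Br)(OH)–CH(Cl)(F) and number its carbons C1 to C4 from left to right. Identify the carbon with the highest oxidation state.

C1

Tallying each carbon's bonds:
C1: 1C, 3N → 0 + 3 = +3
C2: 2C, 2Cl → 0 + 2 = +2
C3: 2C, 1O, 1Br → 0 + 1 + 1 = +2
C4: 1C, 1H, 1F, 1Cl → 0 − 1 + 1 + 1 = +1
The most oxidised carbon is C1 at +3.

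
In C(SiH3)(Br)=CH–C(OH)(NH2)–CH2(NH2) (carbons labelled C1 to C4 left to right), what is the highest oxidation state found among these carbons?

+2

Tallying each carbon's bonds:
C1: 2C, 1Br, 1Si → 0 + 1 − 1 = 0
C2: 3C, 1H → 0 − 1 = -1
C3: 2C, 1O, 1N → 0 + 1 + 1 = +2
C4: 1C, 2H, 1N → 0 − 2 + 1 = -1
The highest value is +2.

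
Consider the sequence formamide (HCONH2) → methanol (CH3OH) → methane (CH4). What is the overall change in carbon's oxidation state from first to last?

Carbon oxidation states along the series — formamide: +2, methanol: -2, methane: -4.
Net change = -4 − (+2) = -6.

-6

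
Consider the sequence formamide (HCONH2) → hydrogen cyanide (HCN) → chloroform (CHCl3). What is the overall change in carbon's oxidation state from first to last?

0

Carbon oxidation states along the series — formamide: +2, hydrogen cyanide: +2, chloroform: +2.
Net change = +2 − (+2) = 0.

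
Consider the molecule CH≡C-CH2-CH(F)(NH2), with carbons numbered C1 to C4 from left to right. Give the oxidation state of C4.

+1

C4 has one bond to C (0), one bond to H (-1), one bond to F (+1), one bond to N (+1).
Oxidation state = 0 − 1 + 1 + 1 = +1.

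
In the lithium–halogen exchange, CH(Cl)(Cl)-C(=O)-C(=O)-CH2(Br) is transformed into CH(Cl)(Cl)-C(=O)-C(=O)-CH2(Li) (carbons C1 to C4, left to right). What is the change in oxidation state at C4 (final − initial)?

Before: C4 has 1 bond to C, 2 bonds to H, 1 bond to Br → oxidation state -1.
After: C4 has 1 bond to C, 2 bonds to H, 1 bond to Li → oxidation state -3.
Δ = -3 − (-1) = -2, so this is a reduction at C4.

-2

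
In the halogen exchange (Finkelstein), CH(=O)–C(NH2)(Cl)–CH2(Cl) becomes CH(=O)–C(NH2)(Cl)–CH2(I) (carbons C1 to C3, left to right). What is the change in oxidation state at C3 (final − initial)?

Before: C3 has 1 bond to C, 2 bonds to H, 1 bond to Cl → oxidation state -1.
After: C3 has 1 bond to C, 2 bonds to H, 1 bond to I → oxidation state -1.
Δ = -1 − (-1) = 0, so no net redox change at C3.

0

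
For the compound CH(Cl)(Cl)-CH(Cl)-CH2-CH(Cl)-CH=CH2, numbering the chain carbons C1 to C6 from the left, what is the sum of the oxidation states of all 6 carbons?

Each bond to a more electronegative atom (O, N, halogen) counts +1, each bond to a less electronegative atom (H, metal, B, Si) counts −1, and each C–C bond counts 0. Tallying each carbon:
C1: 1C, 1H, 2Cl → 0 − 1 + 2 = +1
C2: 2C, 1H, 1Cl → 0 − 1 + 1 = 0
C3: 2C, 2H → 0 − 2 = -2
C4: 2C, 1H, 1Cl → 0 − 1 + 1 = 0
C5: 3C, 1H → 0 − 1 = -1
C6: 2C, 2H → 0 − 2 = -2
Sum = +1 + 0 − 2 + 0 − 1 − 2 = -4.

-4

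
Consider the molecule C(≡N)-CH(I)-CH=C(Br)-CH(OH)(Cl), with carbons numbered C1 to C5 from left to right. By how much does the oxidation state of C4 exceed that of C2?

+1

C4: 3C, 1Br → 0 + 1 = +1
C2: 2C, 1H, 1I → 0 − 1 + 1 = 0
Difference: +1 − (0) = +1.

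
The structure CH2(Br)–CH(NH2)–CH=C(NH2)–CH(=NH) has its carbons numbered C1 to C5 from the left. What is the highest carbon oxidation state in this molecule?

+1

Tallying each carbon's bonds:
C1: 1C, 2H, 1Br → 0 − 2 + 1 = -1
C2: 2C, 1H, 1N → 0 − 1 + 1 = 0
C3: 3C, 1H → 0 − 1 = -1
C4: 3C, 1N → 0 + 1 = +1
C5: 1C, 1H, 2N → 0 − 1 + 2 = +1
The highest value is +1.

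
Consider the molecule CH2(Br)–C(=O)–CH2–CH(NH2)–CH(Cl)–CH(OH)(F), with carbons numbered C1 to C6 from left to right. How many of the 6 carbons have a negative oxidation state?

2

Assign +1 per bond to O/N/halogen, −1 per bond to H or an electropositive element, and 0 per bond to carbon. Tallying each carbon:
C1: 1C, 2H, 1Br → 0 − 2 + 1 = -1
C2: 2C, 2O → 0 + 2 = +2
C3: 2C, 2H → 0 − 2 = -2
C4: 2C, 1H, 1N → 0 − 1 + 1 = 0
C5: 2C, 1H, 1Cl → 0 − 1 + 1 = 0
C6: 1C, 1H, 1O, 1F → 0 − 1 + 1 + 1 = +1
2 carbons (C1, C3) meet the condition.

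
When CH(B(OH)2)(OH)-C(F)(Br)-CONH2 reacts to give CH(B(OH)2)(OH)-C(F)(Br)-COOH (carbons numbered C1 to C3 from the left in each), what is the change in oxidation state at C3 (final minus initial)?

0

Before: C3 has 1 bond to C, 2 bonds to O, 1 bond to N → oxidation state +3.
After: C3 has 1 bond to C, 3 bonds to O → oxidation state +3.
Δ = +3 − (+3) = 0, so no net redox change at C3.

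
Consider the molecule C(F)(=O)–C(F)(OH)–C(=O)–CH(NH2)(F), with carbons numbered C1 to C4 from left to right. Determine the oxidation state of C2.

C2 has one bond to C (0), one bond to C (0), one bond to F (+1), one bond to O (+1).
Oxidation state = 0 + 0 + 1 + 1 = +2.

+2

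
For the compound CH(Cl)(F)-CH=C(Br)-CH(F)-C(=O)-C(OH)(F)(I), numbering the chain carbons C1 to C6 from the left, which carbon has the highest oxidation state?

C6

Bonds to more-electronegative neighbours contribute +1 each, bonds to H or metals contribute −1 each, and C–C bonds contribute 0. Tallying each carbon:
C1: 1C, 1H, 1F, 1Cl → 0 − 1 + 1 + 1 = +1
C2: 3C, 1H → 0 − 1 = -1
C3: 3C, 1Br → 0 + 1 = +1
C4: 2C, 1H, 1F → 0 − 1 + 1 = 0
C5: 2C, 2O → 0 + 2 = +2
C6: 1C, 1O, 1F, 1I → 0 + 1 + 1 + 1 = +3
The most oxidised carbon is C6 at +3.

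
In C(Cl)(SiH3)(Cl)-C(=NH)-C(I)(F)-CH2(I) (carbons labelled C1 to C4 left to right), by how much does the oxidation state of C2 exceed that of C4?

+3

C2: 2C, 2N → 0 + 2 = +2
C4: 1C, 2H, 1I → 0 − 2 + 1 = -1
Difference: +2 − (-1) = +3.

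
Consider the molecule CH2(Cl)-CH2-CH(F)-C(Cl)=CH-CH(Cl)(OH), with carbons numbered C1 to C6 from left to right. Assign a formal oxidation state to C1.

Assign +1 per bond to O/N/halogen, −1 per bond to H or an electropositive element, and 0 per bond to carbon.
C1 has one bond to C (0), one bond to Cl (+1), one bond to H (-1), one bond to H (-1).
Oxidation state = 0 + 1 − 1 − 1 = -1.

-1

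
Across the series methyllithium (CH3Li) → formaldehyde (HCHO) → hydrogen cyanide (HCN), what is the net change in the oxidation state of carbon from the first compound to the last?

Carbon oxidation states along the series — methyllithium: -4, formaldehyde: 0, hydrogen cyanide: +2.
Net change = +2 − (-4) = +6.

+6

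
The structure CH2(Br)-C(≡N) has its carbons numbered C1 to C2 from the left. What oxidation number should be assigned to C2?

C2 has one bond to C (0), a triple bond to N (3×+1 = +3).
Oxidation state = 0 + 3 = +3.

+3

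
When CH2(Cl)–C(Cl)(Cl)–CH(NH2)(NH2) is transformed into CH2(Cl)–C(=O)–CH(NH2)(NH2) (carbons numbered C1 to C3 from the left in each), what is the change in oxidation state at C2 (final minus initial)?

0

Before: C2 has 2 bonds to C, 2 bonds to Cl → oxidation state +2.
After: C2 has 2 bonds to C, 2 bonds to O → oxidation state +2.
Δ = +2 − (+2) = 0, so no net redox change at C2.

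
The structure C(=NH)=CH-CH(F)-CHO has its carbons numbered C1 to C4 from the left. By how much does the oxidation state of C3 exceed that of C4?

C3: 2C, 1H, 1F → 0 − 1 + 1 = 0
C4: 1C, 1H, 2O → 0 − 1 + 2 = +1
Difference: 0 − (+1) = -1.

-1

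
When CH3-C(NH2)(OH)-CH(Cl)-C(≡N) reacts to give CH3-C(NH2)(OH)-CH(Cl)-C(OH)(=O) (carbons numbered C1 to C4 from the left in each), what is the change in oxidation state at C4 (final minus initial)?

0

Before: C4 has 1 bond to C, 3 bonds to N → oxidation state +3.
After: C4 has 1 bond to C, 3 bonds to O → oxidation state +3.
Δ = +3 − (+3) = 0, so no net redox change at C4.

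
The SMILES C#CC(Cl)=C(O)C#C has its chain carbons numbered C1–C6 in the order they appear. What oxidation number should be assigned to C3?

C3 has one bond to C (0), a double bond to C (2×0 = 0), one bond to Cl (+1).
Oxidation state = 0 + 0 + 1 = +1.

+1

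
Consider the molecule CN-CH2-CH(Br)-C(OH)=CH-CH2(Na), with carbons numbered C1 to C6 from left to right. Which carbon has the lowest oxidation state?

C6

Tallying each carbon's bonds:
C1: 1C, 3N → 0 + 3 = +3
C2: 2C, 2H → 0 − 2 = -2
C3: 2C, 1H, 1Br → 0 − 1 + 1 = 0
C4: 3C, 1O → 0 + 1 = +1
C5: 3C, 1H → 0 − 1 = -1
C6: 1C, 2H, 1Na → 0 − 2 − 1 = -3
The most reduced carbon is C6 at -3.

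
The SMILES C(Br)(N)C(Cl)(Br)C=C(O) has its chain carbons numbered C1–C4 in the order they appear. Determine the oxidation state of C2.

Each bond to a more electronegative atom (O, N, halogen) counts +1, each bond to a less electronegative atom (H, metal, B, Si) counts −1, and each C–C bond counts 0.
C2 has one bond to C (0), one bond to C (0), one bond to Cl (+1), one bond to Br (+1).
Oxidation state = 0 + 0 + 1 + 1 = +2.

+2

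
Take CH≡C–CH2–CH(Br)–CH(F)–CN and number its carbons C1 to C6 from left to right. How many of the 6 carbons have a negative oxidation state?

2

Count +1 for every bond to an atom more electronegative than carbon and −1 for every bond to one less electronegative; C–C bonds are 0. Tallying each carbon:
C1: 3C, 1H → 0 − 1 = -1
C2: 4C → 0 = 0
C3: 2C, 2H → 0 − 2 = -2
C4: 2C, 1H, 1Br → 0 − 1 + 1 = 0
C5: 2C, 1H, 1F → 0 − 1 + 1 = 0
C6: 1C, 3N → 0 + 3 = +3
2 carbons (C1, C3) meet the condition.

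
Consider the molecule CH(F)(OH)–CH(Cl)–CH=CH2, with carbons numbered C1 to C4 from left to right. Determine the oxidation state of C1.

+1

Count +1 for every bond to an atom more electronegative than carbon and −1 for every bond to one less electronegative; C–C bonds are 0.
C1 has one bond to C (0), one bond to H (-1), one bond to F (+1), one bond to O (+1).
Oxidation state = 0 − 1 + 1 + 1 = +1.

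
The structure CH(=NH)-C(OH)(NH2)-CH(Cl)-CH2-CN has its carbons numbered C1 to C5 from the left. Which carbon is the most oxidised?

Bonds to more-electronegative neighbours contribute +1 each, bonds to H or metals contribute −1 each, and C–C bonds contribute 0. Tallying each carbon:
C1: 1C, 1H, 2N → 0 − 1 + 2 = +1
C2: 2C, 1O, 1N → 0 + 1 + 1 = +2
C3: 2C, 1H, 1Cl → 0 − 1 + 1 = 0
C4: 2C, 2H → 0 − 2 = -2
C5: 1C, 3N → 0 + 3 = +3
The most oxidised carbon is C5 at +3.

C5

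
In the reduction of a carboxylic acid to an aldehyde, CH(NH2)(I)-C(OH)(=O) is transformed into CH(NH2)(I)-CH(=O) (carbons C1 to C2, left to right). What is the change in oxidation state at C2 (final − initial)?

Before: C2 has 1 bond to C, 3 bonds to O → oxidation state +3.
After: C2 has 1 bond to C, 1 bond to H, 2 bonds to O → oxidation state +1.
Δ = +1 − (+3) = -2, so this is a reduction at C2.

-2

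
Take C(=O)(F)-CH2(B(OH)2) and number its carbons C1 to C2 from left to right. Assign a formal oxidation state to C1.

C1 has one bond to C (0), a double bond to O (2×+1 = +2), one bond to F (+1).
Oxidation state = 0 + 2 + 1 = +3.

+3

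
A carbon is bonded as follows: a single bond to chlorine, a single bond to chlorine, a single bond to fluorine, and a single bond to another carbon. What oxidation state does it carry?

+3

Assign +1 per bond to O/N/halogen, −1 per bond to H or an electropositive element, and 0 per bond to carbon.
The carbon has one bond to C (0), one bond to F (+1), one bond to Cl (+1), one bond to Cl (+1).
Oxidation state = 0 + 1 + 1 + 1 = +3.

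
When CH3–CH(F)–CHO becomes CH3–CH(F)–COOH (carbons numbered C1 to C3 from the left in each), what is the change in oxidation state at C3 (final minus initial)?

Before: C3 has 1 bond to C, 1 bond to H, 2 bonds to O → oxidation state +1.
After: C3 has 1 bond to C, 3 bonds to O → oxidation state +3.
Δ = +3 − (+1) = +2, so this is an oxidation at C3.

+2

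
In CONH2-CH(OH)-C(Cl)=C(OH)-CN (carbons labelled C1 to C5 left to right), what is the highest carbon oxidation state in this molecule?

+3

Tallying each carbon's bonds:
C1: 1C, 2O, 1N → 0 + 2 + 1 = +3
C2: 2C, 1H, 1O → 0 − 1 + 1 = 0
C3: 3C, 1Cl → 0 + 1 = +1
C4: 3C, 1O → 0 + 1 = +1
C5: 1C, 3N → 0 + 3 = +3
The highest value is +3.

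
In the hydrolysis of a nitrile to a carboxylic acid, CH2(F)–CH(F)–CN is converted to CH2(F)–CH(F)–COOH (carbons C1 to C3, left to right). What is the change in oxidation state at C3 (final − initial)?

Before: C3 has 1 bond to C, 3 bonds to N → oxidation state +3.
After: C3 has 1 bond to C, 3 bonds to O → oxidation state +3.
Δ = +3 − (+3) = 0, so no net redox change at C3.

0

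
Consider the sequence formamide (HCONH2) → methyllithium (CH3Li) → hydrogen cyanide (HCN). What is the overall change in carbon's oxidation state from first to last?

0

Carbon oxidation states along the series — formamide: +2, methyllithium: -4, hydrogen cyanide: +2.
Net change = +2 − (+2) = 0.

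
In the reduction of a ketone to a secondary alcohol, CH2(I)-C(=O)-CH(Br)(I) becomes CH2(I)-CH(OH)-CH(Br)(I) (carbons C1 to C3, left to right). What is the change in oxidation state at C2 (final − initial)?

-2

Before: C2 has 2 bonds to C, 2 bonds to O → oxidation state +2.
After: C2 has 2 bonds to C, 1 bond to H, 1 bond to O → oxidation state 0.
Δ = 0 − (+2) = -2, so this is a reduction at C2.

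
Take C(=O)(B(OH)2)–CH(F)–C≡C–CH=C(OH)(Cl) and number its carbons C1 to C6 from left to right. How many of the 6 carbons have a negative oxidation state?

Bonds to more-electronegative neighbours contribute +1 each, bonds to H or metals contribute −1 each, and C–C bonds contribute 0. Tallying each carbon:
C1: 1C, 2O, 1B → 0 + 2 − 1 = +1
C2: 2C, 1H, 1F → 0 − 1 + 1 = 0
C3: 4C → 0 = 0
C4: 4C → 0 = 0
C5: 3C, 1H → 0 − 1 = -1
C6: 2C, 1O, 1Cl → 0 + 1 + 1 = +2
1 carbon (C5) meets the condition.

1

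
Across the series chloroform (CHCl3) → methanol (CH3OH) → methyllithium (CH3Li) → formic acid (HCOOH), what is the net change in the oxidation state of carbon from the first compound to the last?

0

Carbon oxidation states along the series — chloroform: +2, methanol: -2, methyllithium: -4, formic acid: +2.
Net change = +2 − (+2) = 0.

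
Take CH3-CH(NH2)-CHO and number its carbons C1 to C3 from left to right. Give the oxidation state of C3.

C3 has one bond to C (0), a double bond to O (2×+1 = +2), one bond to H (-1).
Oxidation state = 0 + 2 − 1 = +1.

+1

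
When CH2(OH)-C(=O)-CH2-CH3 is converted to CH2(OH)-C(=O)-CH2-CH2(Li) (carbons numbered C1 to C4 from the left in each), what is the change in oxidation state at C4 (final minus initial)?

0

Before: C4 has 1 bond to C, 3 bonds to H → oxidation state -3.
After: C4 has 1 bond to C, 2 bonds to H, 1 bond to Li → oxidation state -3.
Δ = -3 − (-3) = 0, so no net redox change at C4.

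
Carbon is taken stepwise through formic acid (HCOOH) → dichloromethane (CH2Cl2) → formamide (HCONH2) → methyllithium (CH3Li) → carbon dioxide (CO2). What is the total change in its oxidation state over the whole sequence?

Carbon oxidation states along the series — formic acid: +2, dichloromethane: 0, formamide: +2, methyllithium: -4, carbon dioxide: +4.
Net change = +4 − (+2) = +2.

+2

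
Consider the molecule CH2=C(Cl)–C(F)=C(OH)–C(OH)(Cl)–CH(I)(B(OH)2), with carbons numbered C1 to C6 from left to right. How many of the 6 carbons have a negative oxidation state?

Bonds to more-electronegative neighbours contribute +1 each, bonds to H or metals contribute −1 each, and C–C bonds contribute 0. Tallying each carbon:
C1: 2C, 2H → 0 − 2 = -2
C2: 3C, 1Cl → 0 + 1 = +1
C3: 3C, 1F → 0 + 1 = +1
C4: 3C, 1O → 0 + 1 = +1
C5: 2C, 1O, 1Cl → 0 + 1 + 1 = +2
C6: 1C, 1H, 1I, 1B → 0 − 1 + 1 − 1 = -1
2 carbons (C1, C6) meet the condition.

2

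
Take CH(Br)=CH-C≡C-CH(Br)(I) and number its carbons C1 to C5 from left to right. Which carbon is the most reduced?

Tallying each carbon's bonds:
C1: 2C, 1H, 1Br → 0 − 1 + 1 = 0
C2: 3C, 1H → 0 − 1 = -1
C3: 4C → 0 = 0
C4: 4C → 0 = 0
C5: 1C, 1H, 1Br, 1I → 0 − 1 + 1 + 1 = +1
The most reduced carbon is C2 at -1.

C2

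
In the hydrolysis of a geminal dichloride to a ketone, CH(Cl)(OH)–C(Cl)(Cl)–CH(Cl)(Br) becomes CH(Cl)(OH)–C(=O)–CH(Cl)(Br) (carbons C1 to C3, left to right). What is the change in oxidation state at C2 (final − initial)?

Before: C2 has 2 bonds to C, 2 bonds to Cl → oxidation state +2.
After: C2 has 2 bonds to C, 2 bonds to O → oxidation state +2.
Δ = +2 − (+2) = 0, so no net redox change at C2.

0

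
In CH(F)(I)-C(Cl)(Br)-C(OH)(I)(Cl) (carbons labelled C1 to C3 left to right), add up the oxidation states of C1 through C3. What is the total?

+6

Tallying each carbon's bonds:
C1: 1C, 1H, 1F, 1I → 0 − 1 + 1 + 1 = +1
C2: 2C, 1Cl, 1Br → 0 + 1 + 1 = +2
C3: 1C, 1O, 1Cl, 1I → 0 + 1 + 1 + 1 = +3
Sum = +1 + 2 + 3 = +6.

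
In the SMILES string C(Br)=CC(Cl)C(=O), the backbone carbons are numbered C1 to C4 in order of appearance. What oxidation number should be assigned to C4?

+1

Each bond to a more electronegative atom (O, N, halogen) counts +1, each bond to a less electronegative atom (H, metal, B, Si) counts −1, and each C–C bond counts 0.
C4 has one bond to C (0), a double bond to O (2×+1 = +2), one bond to H (-1).
Oxidation state = 0 + 2 − 1 = +1.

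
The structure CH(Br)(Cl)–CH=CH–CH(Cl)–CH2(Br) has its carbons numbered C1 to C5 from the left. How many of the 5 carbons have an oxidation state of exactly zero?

1

Assign +1 per bond to O/N/halogen, −1 per bond to H or an electropositive element, and 0 per bond to carbon. Tallying each carbon:
C1: 1C, 1H, 1Cl, 1Br → 0 − 1 + 1 + 1 = +1
C2: 3C, 1H → 0 − 1 = -1
C3: 3C, 1H → 0 − 1 = -1
C4: 2C, 1H, 1Cl → 0 − 1 + 1 = 0
C5: 1C, 2H, 1Br → 0 − 2 + 1 = -1
1 carbon (C4) meets the condition.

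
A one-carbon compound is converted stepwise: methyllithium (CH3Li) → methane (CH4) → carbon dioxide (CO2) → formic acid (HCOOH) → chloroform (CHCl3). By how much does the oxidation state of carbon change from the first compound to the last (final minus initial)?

Carbon oxidation states along the series — methyllithium: -4, methane: -4, carbon dioxide: +4, formic acid: +2, chloroform: +2.
Net change = +2 − (-4) = +6.

+6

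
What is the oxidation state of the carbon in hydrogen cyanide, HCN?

Bonds to more-electronegative neighbours contribute +1 each, bonds to H or metals contribute −1 each, and C–C bonds contribute 0.
The carbon has one bond to H (-1), a triple bond to N (3×+1 = +3).
Oxidation state = -1 + 3 = +2.

+2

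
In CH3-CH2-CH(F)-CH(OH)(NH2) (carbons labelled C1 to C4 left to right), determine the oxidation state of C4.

+1

C4 has one bond to C (0), one bond to O (+1), one bond to N (+1), one bond to H (-1).
Oxidation state = 0 + 1 + 1 − 1 = +1.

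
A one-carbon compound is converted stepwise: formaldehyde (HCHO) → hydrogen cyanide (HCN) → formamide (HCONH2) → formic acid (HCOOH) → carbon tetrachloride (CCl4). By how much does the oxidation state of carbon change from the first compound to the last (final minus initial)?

+4

Carbon oxidation states along the series — formaldehyde: 0, hydrogen cyanide: +2, formamide: +2, formic acid: +2, carbon tetrachloride: +4.
Net change = +4 − (0) = +4.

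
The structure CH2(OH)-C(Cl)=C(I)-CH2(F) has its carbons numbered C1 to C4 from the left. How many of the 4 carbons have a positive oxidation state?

Tallying each carbon's bonds:
C1: 1C, 2H, 1O → 0 − 2 + 1 = -1
C2: 3C, 1Cl → 0 + 1 = +1
C3: 3C, 1I → 0 + 1 = +1
C4: 1C, 2H, 1F → 0 − 2 + 1 = -1
2 carbons (C2, C3) meet the condition.

2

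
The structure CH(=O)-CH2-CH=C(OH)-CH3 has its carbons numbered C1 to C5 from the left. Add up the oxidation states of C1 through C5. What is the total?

-4

Tallying each carbon's bonds:
C1: 1C, 1H, 2O → 0 − 1 + 2 = +1
C2: 2C, 2H → 0 − 2 = -2
C3: 3C, 1H → 0 − 1 = -1
C4: 3C, 1O → 0 + 1 = +1
C5: 1C, 3H → 0 − 3 = -3
Sum = +1 − 2 − 1 + 1 − 3 = -4.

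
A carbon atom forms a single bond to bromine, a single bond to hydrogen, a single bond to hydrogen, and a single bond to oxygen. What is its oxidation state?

0

Count +1 for every bond to an atom more electronegative than carbon and −1 for every bond to one less electronegative; C–C bonds are 0.
The carbon has one bond to H (-1), one bond to Br (+1), one bond to H (-1), one bond to O (+1).
Oxidation state = -1 + 1 − 1 + 1 = 0.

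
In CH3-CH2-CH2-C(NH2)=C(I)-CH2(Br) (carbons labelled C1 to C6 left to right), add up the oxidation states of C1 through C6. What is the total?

-6

Assign +1 per bond to O/N/halogen, −1 per bond to H or an electropositive element, and 0 per bond to carbon. Tallying each carbon:
C1: 1C, 3H → 0 − 3 = -3
C2: 2C, 2H → 0 − 2 = -2
C3: 2C, 2H → 0 − 2 = -2
C4: 3C, 1N → 0 + 1 = +1
C5: 3C, 1I → 0 + 1 = +1
C6: 1C, 2H, 1Br → 0 − 2 + 1 = -1
Sum = -3 − 2 − 2 + 1 + 1 − 1 = -6.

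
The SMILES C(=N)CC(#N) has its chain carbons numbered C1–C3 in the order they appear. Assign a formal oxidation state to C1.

+1

Assign +1 per bond to O/N/halogen, −1 per bond to H or an electropositive element, and 0 per bond to carbon.
C1 has one bond to C (0), one bond to H (-1), a double bond to N (2×+1 = +2).
Oxidation state = 0 − 1 + 2 = +1.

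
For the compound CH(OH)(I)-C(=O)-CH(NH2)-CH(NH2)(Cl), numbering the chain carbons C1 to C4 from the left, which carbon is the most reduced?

Tallying each carbon's bonds:
C1: 1C, 1H, 1O, 1I → 0 − 1 + 1 + 1 = +1
C2: 2C, 2O → 0 + 2 = +2
C3: 2C, 1H, 1N → 0 − 1 + 1 = 0
C4: 1C, 1H, 1N, 1Cl → 0 − 1 + 1 + 1 = +1
The most reduced carbon is C3 at 0.

C3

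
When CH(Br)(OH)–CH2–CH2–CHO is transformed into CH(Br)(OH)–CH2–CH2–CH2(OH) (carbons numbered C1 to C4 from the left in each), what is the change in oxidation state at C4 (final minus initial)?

Before: C4 has 1 bond to C, 1 bond to H, 2 bonds to O → oxidation state +1.
After: C4 has 1 bond to C, 2 bonds to H, 1 bond to O → oxidation state -1.
Δ = -1 − (+1) = -2, so this is a reduction at C4.

-2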